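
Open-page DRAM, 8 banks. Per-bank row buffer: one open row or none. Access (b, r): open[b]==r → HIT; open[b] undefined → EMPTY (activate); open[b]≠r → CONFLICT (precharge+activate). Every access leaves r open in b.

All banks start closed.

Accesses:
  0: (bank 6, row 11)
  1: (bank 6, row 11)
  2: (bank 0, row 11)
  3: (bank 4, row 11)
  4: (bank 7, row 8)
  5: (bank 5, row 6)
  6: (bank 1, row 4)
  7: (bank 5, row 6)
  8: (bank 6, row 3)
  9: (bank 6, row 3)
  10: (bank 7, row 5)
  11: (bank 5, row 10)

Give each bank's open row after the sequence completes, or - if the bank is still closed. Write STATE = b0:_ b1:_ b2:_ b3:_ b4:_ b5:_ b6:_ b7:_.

0: bank 6 row 11 — prev None → EMPTY
1: bank 6 row 11 — prev 11 → HIT
2: bank 0 row 11 — prev None → EMPTY
3: bank 4 row 11 — prev None → EMPTY
4: bank 7 row 8 — prev None → EMPTY
5: bank 5 row 6 — prev None → EMPTY
6: bank 1 row 4 — prev None → EMPTY
7: bank 5 row 6 — prev 6 → HIT
8: bank 6 row 3 — prev 11 → CONFLICT
9: bank 6 row 3 — prev 3 → HIT
10: bank 7 row 5 — prev 8 → CONFLICT
11: bank 5 row 10 — prev 6 → CONFLICT

STATE = b0:11 b1:4 b2:- b3:- b4:11 b5:10 b6:3 b7:5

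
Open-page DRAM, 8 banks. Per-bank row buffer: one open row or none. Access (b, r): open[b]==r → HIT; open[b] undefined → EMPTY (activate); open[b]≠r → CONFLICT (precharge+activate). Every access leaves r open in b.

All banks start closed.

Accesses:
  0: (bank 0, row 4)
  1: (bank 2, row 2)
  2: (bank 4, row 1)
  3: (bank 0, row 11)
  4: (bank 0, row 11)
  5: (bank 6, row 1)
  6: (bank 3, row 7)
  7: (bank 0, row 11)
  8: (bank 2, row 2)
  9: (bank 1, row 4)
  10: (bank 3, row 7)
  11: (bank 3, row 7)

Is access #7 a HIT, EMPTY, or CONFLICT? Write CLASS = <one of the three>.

#0 (0,4) E
#1 (2,2) E
#2 (4,1) E
#3 (0,11) C  (was 4)
#4 (0,11) H  (was 11)
#5 (6,1) E
#6 (3,7) E
#7 (0,11) H  (was 11)
#8 (2,2) H  (was 2)
#9 (1,4) E
#10 (3,7) H  (was 7)
#11 (3,7) H  (was 7)

CLASS = HIT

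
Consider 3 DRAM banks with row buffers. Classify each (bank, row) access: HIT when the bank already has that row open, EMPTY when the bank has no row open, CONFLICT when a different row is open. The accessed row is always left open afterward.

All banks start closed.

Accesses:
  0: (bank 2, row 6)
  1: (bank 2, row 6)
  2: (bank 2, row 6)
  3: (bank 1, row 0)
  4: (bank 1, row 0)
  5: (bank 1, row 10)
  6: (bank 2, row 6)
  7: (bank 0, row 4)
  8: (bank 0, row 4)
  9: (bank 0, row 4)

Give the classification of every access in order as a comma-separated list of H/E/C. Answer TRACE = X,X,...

TRACE = E,H,H,E,H,C,H,E,H,H

#0 (2,6) E
#1 (2,6) H  (was 6)
#2 (2,6) H  (was 6)
#3 (1,0) E
#4 (1,0) H  (was 0)
#5 (1,10) C  (was 0)
#6 (2,6) H  (was 6)
#7 (0,4) E
#8 (0,4) H  (was 4)
#9 (0,4) H  (was 4)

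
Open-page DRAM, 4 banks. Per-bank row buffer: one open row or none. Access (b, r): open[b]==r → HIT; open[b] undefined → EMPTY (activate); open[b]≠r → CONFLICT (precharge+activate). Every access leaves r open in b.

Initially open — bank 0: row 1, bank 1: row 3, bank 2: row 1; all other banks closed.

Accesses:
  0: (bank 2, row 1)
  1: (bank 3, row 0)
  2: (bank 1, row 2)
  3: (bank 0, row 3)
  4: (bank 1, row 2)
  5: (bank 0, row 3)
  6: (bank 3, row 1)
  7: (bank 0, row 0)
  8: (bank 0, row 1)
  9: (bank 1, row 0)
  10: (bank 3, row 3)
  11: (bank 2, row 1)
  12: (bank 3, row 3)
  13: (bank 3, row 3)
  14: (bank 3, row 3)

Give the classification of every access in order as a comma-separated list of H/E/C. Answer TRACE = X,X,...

TRACE = H,E,C,C,H,H,C,C,C,C,C,H,H,H,H

step 0: bank2 1->1 [HIT]
step 1: bank3 None->0 [EMPTY]
step 2: bank1 3->2 [CONFLICT]
step 3: bank0 1->3 [CONFLICT]
step 4: bank1 2->2 [HIT]
step 5: bank0 3->3 [HIT]
step 6: bank3 0->1 [CONFLICT]
step 7: bank0 3->0 [CONFLICT]
step 8: bank0 0->1 [CONFLICT]
step 9: bank1 2->0 [CONFLICT]
step 10: bank3 1->3 [CONFLICT]
step 11: bank2 1->1 [HIT]
step 12: bank3 3->3 [HIT]
step 13: bank3 3->3 [HIT]
step 14: bank3 3->3 [HIT]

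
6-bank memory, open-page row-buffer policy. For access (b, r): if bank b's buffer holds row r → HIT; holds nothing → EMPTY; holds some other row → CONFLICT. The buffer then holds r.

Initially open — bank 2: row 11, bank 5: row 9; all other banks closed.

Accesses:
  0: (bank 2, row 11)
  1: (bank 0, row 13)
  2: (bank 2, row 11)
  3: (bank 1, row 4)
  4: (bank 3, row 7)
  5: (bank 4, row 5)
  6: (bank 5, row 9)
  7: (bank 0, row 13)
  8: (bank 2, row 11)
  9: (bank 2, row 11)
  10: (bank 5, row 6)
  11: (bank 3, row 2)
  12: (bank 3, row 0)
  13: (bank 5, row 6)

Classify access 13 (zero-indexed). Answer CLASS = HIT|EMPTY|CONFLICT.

0: bank 2 row 11 — prev 11 → HIT
1: bank 0 row 13 — prev None → EMPTY
2: bank 2 row 11 — prev 11 → HIT
3: bank 1 row 4 — prev None → EMPTY
4: bank 3 row 7 — prev None → EMPTY
5: bank 4 row 5 — prev None → EMPTY
6: bank 5 row 9 — prev 9 → HIT
7: bank 0 row 13 — prev 13 → HIT
8: bank 2 row 11 — prev 11 → HIT
9: bank 2 row 11 — prev 11 → HIT
10: bank 5 row 6 — prev 9 → CONFLICT
11: bank 3 row 2 — prev 7 → CONFLICT
12: bank 3 row 0 — prev 2 → CONFLICT
13: bank 5 row 6 — prev 6 → HIT

CLASS = HIT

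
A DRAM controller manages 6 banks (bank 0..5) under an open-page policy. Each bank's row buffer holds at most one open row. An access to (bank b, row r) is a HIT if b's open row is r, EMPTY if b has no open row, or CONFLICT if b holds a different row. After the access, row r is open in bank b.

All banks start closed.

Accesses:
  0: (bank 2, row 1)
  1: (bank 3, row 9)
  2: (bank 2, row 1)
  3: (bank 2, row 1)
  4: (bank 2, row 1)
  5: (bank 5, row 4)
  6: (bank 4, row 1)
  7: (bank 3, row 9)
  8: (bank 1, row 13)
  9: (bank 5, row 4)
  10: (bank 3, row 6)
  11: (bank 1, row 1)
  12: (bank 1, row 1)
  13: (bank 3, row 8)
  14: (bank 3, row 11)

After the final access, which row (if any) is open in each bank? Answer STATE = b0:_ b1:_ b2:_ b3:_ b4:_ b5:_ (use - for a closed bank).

  [0] b2 r1: no row ⇒ E
  [1] b3 r9: no row ⇒ E
  [2] b2 r1: had r1 ⇒ H
  [3] b2 r1: had r1 ⇒ H
  [4] b2 r1: had r1 ⇒ H
  [5] b5 r4: no row ⇒ E
  [6] b4 r1: no row ⇒ E
  [7] b3 r9: had r9 ⇒ H
  [8] b1 r13: no row ⇒ E
  [9] b5 r4: had r4 ⇒ H
  [10] b3 r6: had r9 ⇒ C
  [11] b1 r1: had r13 ⇒ C
  [12] b1 r1: had r1 ⇒ H
  [13] b3 r8: had r6 ⇒ C
  [14] b3 r11: had r8 ⇒ C

STATE = b0:- b1:1 b2:1 b3:11 b4:1 b5:4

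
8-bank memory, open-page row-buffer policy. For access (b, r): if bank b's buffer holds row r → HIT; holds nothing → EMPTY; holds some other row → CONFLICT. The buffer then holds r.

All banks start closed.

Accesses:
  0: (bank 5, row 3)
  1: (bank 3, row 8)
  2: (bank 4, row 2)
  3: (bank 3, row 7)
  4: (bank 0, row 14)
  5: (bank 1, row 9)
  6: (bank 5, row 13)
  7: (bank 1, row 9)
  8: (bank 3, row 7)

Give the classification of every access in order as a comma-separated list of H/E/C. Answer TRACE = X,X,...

TRACE = E,E,E,C,E,E,C,H,H

  [0] b5 r3: no row ⇒ E
  [1] b3 r8: no row ⇒ E
  [2] b4 r2: no row ⇒ E
  [3] b3 r7: had r8 ⇒ C
  [4] b0 r14: no row ⇒ E
  [5] b1 r9: no row ⇒ E
  [6] b5 r13: had r3 ⇒ C
  [7] b1 r9: had r9 ⇒ H
  [8] b3 r7: had r7 ⇒ H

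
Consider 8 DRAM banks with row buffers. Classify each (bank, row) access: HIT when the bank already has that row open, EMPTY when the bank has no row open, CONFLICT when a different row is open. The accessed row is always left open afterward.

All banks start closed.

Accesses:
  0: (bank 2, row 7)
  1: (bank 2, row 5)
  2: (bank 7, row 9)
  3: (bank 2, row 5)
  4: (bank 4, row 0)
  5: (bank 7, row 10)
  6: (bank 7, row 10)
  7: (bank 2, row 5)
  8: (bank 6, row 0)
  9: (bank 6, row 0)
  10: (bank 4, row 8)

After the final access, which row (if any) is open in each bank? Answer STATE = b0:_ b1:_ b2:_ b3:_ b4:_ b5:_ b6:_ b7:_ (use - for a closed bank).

STATE = b0:- b1:- b2:5 b3:- b4:8 b5:- b6:0 b7:10

#0 (2,7) E
#1 (2,5) C  (was 7)
#2 (7,9) E
#3 (2,5) H  (was 5)
#4 (4,0) E
#5 (7,10) C  (was 9)
#6 (7,10) H  (was 10)
#7 (2,5) H  (was 5)
#8 (6,0) E
#9 (6,0) H  (was 0)
#10 (4,8) C  (was 0)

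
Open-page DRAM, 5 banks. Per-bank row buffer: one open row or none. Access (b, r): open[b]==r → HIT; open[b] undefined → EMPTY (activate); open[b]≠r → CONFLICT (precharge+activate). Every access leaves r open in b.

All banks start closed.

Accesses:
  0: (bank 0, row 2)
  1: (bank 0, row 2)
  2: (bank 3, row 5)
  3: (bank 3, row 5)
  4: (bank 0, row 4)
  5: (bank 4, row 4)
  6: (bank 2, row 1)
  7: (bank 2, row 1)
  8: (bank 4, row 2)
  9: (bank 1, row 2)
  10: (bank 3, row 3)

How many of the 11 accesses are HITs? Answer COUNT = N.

0: bank 0 row 2 — prev None → EMPTY
1: bank 0 row 2 — prev 2 → HIT
2: bank 3 row 5 — prev None → EMPTY
3: bank 3 row 5 — prev 5 → HIT
4: bank 0 row 4 — prev 2 → CONFLICT
5: bank 4 row 4 — prev None → EMPTY
6: bank 2 row 1 — prev None → EMPTY
7: bank 2 row 1 — prev 1 → HIT
8: bank 4 row 2 — prev 4 → CONFLICT
9: bank 1 row 2 — prev None → EMPTY
10: bank 3 row 3 — prev 5 → CONFLICT

COUNT = 3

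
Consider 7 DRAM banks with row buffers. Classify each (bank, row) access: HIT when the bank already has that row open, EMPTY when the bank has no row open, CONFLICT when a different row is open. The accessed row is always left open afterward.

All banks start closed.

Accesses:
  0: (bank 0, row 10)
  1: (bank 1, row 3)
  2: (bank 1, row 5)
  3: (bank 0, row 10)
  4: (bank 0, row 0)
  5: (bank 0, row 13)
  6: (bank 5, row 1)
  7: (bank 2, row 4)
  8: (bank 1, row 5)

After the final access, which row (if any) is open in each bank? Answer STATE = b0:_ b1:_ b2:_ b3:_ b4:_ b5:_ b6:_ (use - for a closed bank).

  [0] b0 r10: no row ⇒ E
  [1] b1 r3: no row ⇒ E
  [2] b1 r5: had r3 ⇒ C
  [3] b0 r10: had r10 ⇒ H
  [4] b0 r0: had r10 ⇒ C
  [5] b0 r13: had r0 ⇒ C
  [6] b5 r1: no row ⇒ E
  [7] b2 r4: no row ⇒ E
  [8] b1 r5: had r5 ⇒ H

STATE = b0:13 b1:5 b2:4 b3:- b4:- b5:1 b6:-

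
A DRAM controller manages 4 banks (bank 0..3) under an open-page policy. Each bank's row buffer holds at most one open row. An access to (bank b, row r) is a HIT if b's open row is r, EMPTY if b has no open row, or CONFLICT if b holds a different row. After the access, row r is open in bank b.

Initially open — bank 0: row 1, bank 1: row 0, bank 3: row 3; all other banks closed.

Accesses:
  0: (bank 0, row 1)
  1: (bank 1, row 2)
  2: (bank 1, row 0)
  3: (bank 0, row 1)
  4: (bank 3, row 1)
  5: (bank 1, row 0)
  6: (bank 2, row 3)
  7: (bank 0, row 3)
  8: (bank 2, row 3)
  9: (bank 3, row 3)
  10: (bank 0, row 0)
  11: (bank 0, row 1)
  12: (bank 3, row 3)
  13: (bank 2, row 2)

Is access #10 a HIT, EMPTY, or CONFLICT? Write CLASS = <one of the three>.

CLASS = CONFLICT

#0 (0,1) H  (was 1)
#1 (1,2) C  (was 0)
#2 (1,0) C  (was 2)
#3 (0,1) H  (was 1)
#4 (3,1) C  (was 3)
#5 (1,0) H  (was 0)
#6 (2,3) E
#7 (0,3) C  (was 1)
#8 (2,3) H  (was 3)
#9 (3,3) C  (was 1)
#10 (0,0) C  (was 3)
#11 (0,1) C  (was 0)
#12 (3,3) H  (was 3)
#13 (2,2) C  (was 3)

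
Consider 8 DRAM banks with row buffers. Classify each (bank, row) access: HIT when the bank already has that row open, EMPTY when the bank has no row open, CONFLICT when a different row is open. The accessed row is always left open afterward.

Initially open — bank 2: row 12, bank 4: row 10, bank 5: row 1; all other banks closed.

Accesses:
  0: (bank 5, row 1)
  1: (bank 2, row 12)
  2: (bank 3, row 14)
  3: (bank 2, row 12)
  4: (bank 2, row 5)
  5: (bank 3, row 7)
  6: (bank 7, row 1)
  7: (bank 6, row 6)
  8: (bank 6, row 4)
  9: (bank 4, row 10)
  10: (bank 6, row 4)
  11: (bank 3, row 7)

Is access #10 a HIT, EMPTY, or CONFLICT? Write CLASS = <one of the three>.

step 0: bank5 1->1 [HIT]
step 1: bank2 12->12 [HIT]
step 2: bank3 None->14 [EMPTY]
step 3: bank2 12->12 [HIT]
step 4: bank2 12->5 [CONFLICT]
step 5: bank3 14->7 [CONFLICT]
step 6: bank7 None->1 [EMPTY]
step 7: bank6 None->6 [EMPTY]
step 8: bank6 6->4 [CONFLICT]
step 9: bank4 10->10 [HIT]
step 10: bank6 4->4 [HIT]
step 11: bank3 7->7 [HIT]

CLASS = HIT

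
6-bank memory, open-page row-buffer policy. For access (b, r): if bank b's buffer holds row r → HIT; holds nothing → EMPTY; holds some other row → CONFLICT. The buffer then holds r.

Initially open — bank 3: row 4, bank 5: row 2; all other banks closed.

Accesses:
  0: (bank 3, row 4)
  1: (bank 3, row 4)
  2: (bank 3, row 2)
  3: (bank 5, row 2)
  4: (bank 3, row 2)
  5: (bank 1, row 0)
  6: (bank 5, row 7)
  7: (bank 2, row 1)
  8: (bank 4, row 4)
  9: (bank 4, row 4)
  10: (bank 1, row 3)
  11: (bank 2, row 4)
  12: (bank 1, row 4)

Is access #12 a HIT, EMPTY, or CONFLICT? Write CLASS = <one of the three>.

step 0: bank3 4->4 [HIT]
step 1: bank3 4->4 [HIT]
step 2: bank3 4->2 [CONFLICT]
step 3: bank5 2->2 [HIT]
step 4: bank3 2->2 [HIT]
step 5: bank1 None->0 [EMPTY]
step 6: bank5 2->7 [CONFLICT]
step 7: bank2 None->1 [EMPTY]
step 8: bank4 None->4 [EMPTY]
step 9: bank4 4->4 [HIT]
step 10: bank1 0->3 [CONFLICT]
step 11: bank2 1->4 [CONFLICT]
step 12: bank1 3->4 [CONFLICT]

CLASS = CONFLICT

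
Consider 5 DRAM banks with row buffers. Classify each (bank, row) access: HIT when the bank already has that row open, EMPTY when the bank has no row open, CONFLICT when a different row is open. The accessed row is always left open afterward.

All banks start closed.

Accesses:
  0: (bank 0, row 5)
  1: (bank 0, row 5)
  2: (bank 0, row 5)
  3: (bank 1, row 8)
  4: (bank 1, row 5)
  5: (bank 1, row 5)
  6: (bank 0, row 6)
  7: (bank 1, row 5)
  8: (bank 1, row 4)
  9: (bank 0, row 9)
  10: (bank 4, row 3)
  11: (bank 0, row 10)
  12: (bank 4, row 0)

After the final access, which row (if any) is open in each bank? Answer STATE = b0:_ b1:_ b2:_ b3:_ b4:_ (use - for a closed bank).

0: bank 0 row 5 — prev None → EMPTY
1: bank 0 row 5 — prev 5 → HIT
2: bank 0 row 5 — prev 5 → HIT
3: bank 1 row 8 — prev None → EMPTY
4: bank 1 row 5 — prev 8 → CONFLICT
5: bank 1 row 5 — prev 5 → HIT
6: bank 0 row 6 — prev 5 → CONFLICT
7: bank 1 row 5 — prev 5 → HIT
8: bank 1 row 4 — prev 5 → CONFLICT
9: bank 0 row 9 — prev 6 → CONFLICT
10: bank 4 row 3 — prev None → EMPTY
11: bank 0 row 10 — prev 9 → CONFLICT
12: bank 4 row 0 — prev 3 → CONFLICT

STATE = b0:10 b1:4 b2:- b3:- b4:0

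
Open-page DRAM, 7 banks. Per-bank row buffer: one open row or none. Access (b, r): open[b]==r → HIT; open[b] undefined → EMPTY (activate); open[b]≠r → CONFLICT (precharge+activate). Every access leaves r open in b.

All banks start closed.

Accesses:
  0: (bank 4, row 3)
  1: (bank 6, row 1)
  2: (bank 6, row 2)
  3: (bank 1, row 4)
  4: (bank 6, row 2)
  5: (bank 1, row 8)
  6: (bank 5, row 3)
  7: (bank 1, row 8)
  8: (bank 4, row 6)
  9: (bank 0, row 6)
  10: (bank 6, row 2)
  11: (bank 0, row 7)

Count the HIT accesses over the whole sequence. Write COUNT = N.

0: bank 4 row 3 — prev None → EMPTY
1: bank 6 row 1 — prev None → EMPTY
2: bank 6 row 2 — prev 1 → CONFLICT
3: bank 1 row 4 — prev None → EMPTY
4: bank 6 row 2 — prev 2 → HIT
5: bank 1 row 8 — prev 4 → CONFLICT
6: bank 5 row 3 — prev None → EMPTY
7: bank 1 row 8 — prev 8 → HIT
8: bank 4 row 6 — prev 3 → CONFLICT
9: bank 0 row 6 — prev None → EMPTY
10: bank 6 row 2 — prev 2 → HIT
11: bank 0 row 7 — prev 6 → CONFLICT

COUNT = 3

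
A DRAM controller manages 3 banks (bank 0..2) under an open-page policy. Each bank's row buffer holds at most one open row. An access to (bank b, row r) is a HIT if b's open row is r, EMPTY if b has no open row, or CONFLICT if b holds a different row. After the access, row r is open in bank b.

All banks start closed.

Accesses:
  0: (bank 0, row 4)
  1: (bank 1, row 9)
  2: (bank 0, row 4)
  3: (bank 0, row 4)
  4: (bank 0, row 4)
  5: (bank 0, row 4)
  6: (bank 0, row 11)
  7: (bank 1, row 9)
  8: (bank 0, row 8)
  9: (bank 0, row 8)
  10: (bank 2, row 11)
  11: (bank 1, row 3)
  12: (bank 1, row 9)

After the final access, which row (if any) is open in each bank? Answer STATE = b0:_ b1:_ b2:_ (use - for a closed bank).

step 0: bank0 None->4 [EMPTY]
step 1: bank1 None->9 [EMPTY]
step 2: bank0 4->4 [HIT]
step 3: bank0 4->4 [HIT]
step 4: bank0 4->4 [HIT]
step 5: bank0 4->4 [HIT]
step 6: bank0 4->11 [CONFLICT]
step 7: bank1 9->9 [HIT]
step 8: bank0 11->8 [CONFLICT]
step 9: bank0 8->8 [HIT]
step 10: bank2 None->11 [EMPTY]
step 11: bank1 9->3 [CONFLICT]
step 12: bank1 3->9 [CONFLICT]

STATE = b0:8 b1:9 b2:11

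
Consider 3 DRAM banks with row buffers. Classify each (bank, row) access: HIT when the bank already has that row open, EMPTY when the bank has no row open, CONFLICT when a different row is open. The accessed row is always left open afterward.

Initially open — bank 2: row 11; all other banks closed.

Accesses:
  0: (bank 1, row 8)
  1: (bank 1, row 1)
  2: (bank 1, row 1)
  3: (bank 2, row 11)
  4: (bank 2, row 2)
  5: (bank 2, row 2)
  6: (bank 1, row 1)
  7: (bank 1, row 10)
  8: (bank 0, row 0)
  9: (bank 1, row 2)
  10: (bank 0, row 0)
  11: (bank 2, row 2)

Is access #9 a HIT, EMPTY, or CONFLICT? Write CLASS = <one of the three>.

  [0] b1 r8: no row ⇒ E
  [1] b1 r1: had r8 ⇒ C
  [2] b1 r1: had r1 ⇒ H
  [3] b2 r11: had r11 ⇒ H
  [4] b2 r2: had r11 ⇒ C
  [5] b2 r2: had r2 ⇒ H
  [6] b1 r1: had r1 ⇒ H
  [7] b1 r10: had r1 ⇒ C
  [8] b0 r0: no row ⇒ E
  [9] b1 r2: had r10 ⇒ C
  [10] b0 r0: had r0 ⇒ H
  [11] b2 r2: had r2 ⇒ H

CLASS = CONFLICT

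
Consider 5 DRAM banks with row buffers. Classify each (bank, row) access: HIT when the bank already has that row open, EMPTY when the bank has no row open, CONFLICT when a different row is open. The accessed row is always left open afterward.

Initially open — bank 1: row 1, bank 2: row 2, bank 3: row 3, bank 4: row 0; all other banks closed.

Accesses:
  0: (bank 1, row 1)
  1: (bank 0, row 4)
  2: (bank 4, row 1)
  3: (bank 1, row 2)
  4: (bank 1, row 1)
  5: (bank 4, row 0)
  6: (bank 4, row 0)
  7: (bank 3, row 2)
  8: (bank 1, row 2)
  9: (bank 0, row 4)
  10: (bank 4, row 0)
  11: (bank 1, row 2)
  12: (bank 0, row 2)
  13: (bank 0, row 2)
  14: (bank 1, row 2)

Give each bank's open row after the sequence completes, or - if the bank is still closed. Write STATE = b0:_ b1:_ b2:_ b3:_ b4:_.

STATE = b0:2 b1:2 b2:2 b3:2 b4:0

step 0: bank1 1->1 [HIT]
step 1: bank0 None->4 [EMPTY]
step 2: bank4 0->1 [CONFLICT]
step 3: bank1 1->2 [CONFLICT]
step 4: bank1 2->1 [CONFLICT]
step 5: bank4 1->0 [CONFLICT]
step 6: bank4 0->0 [HIT]
step 7: bank3 3->2 [CONFLICT]
step 8: bank1 1->2 [CONFLICT]
step 9: bank0 4->4 [HIT]
step 10: bank4 0->0 [HIT]
step 11: bank1 2->2 [HIT]
step 12: bank0 4->2 [CONFLICT]
step 13: bank0 2->2 [HIT]
step 14: bank1 2->2 [HIT]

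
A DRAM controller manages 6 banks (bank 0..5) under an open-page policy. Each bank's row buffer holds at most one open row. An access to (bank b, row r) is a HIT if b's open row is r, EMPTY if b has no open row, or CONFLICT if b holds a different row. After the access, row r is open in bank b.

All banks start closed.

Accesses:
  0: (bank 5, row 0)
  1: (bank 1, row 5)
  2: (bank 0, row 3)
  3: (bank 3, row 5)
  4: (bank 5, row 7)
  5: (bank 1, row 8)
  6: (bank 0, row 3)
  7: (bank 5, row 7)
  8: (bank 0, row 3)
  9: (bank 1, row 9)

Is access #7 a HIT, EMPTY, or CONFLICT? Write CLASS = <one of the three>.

step 0: bank5 None->0 [EMPTY]
step 1: bank1 None->5 [EMPTY]
step 2: bank0 None->3 [EMPTY]
step 3: bank3 None->5 [EMPTY]
step 4: bank5 0->7 [CONFLICT]
step 5: bank1 5->8 [CONFLICT]
step 6: bank0 3->3 [HIT]
step 7: bank5 7->7 [HIT]
step 8: bank0 3->3 [HIT]
step 9: bank1 8->9 [CONFLICT]

CLASS = HIT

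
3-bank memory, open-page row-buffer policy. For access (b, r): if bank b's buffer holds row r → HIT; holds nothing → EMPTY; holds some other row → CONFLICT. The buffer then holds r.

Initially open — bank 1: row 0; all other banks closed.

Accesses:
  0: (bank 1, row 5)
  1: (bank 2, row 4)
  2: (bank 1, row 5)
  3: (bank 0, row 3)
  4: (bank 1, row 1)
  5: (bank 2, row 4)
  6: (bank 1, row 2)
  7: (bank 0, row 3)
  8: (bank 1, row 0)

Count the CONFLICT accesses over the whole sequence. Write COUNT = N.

COUNT = 4

step 0: bank1 0->5 [CONFLICT]
step 1: bank2 None->4 [EMPTY]
step 2: bank1 5->5 [HIT]
step 3: bank0 None->3 [EMPTY]
step 4: bank1 5->1 [CONFLICT]
step 5: bank2 4->4 [HIT]
step 6: bank1 1->2 [CONFLICT]
step 7: bank0 3->3 [HIT]
step 8: bank1 2->0 [CONFLICT]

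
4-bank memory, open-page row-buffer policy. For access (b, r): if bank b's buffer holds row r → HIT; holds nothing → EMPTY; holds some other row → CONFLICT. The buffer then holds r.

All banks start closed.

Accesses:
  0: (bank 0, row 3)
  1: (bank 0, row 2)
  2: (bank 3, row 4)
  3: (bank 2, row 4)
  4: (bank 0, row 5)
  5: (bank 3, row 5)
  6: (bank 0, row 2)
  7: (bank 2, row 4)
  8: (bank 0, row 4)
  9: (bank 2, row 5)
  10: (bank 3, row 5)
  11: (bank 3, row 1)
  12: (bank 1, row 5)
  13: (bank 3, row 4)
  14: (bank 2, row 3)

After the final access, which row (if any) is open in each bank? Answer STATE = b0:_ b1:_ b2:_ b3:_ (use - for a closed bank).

STATE = b0:4 b1:5 b2:3 b3:4

0: bank 0 row 3 — prev None → EMPTY
1: bank 0 row 2 — prev 3 → CONFLICT
2: bank 3 row 4 — prev None → EMPTY
3: bank 2 row 4 — prev None → EMPTY
4: bank 0 row 5 — prev 2 → CONFLICT
5: bank 3 row 5 — prev 4 → CONFLICT
6: bank 0 row 2 — prev 5 → CONFLICT
7: bank 2 row 4 — prev 4 → HIT
8: bank 0 row 4 — prev 2 → CONFLICT
9: bank 2 row 5 — prev 4 → CONFLICT
10: bank 3 row 5 — prev 5 → HIT
11: bank 3 row 1 — prev 5 → CONFLICT
12: bank 1 row 5 — prev None → EMPTY
13: bank 3 row 4 — prev 1 → CONFLICT
14: bank 2 row 3 — prev 5 → CONFLICT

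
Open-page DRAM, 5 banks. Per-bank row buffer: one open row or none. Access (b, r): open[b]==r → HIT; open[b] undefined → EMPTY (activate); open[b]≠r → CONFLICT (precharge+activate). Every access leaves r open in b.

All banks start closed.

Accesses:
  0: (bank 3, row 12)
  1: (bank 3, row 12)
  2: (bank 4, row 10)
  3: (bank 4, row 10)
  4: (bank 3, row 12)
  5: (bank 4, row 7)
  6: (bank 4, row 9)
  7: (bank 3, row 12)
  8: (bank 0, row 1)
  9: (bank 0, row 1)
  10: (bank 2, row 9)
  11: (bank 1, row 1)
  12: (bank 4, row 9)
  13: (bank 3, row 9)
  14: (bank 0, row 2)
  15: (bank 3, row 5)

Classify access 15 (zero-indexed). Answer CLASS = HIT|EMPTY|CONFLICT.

step 0: bank3 None->12 [EMPTY]
step 1: bank3 12->12 [HIT]
step 2: bank4 None->10 [EMPTY]
step 3: bank4 10->10 [HIT]
step 4: bank3 12->12 [HIT]
step 5: bank4 10->7 [CONFLICT]
step 6: bank4 7->9 [CONFLICT]
step 7: bank3 12->12 [HIT]
step 8: bank0 None->1 [EMPTY]
step 9: bank0 1->1 [HIT]
step 10: bank2 None->9 [EMPTY]
step 11: bank1 None->1 [EMPTY]
step 12: bank4 9->9 [HIT]
step 13: bank3 12->9 [CONFLICT]
step 14: bank0 1->2 [CONFLICT]
step 15: bank3 9->5 [CONFLICT]

CLASS = CONFLICT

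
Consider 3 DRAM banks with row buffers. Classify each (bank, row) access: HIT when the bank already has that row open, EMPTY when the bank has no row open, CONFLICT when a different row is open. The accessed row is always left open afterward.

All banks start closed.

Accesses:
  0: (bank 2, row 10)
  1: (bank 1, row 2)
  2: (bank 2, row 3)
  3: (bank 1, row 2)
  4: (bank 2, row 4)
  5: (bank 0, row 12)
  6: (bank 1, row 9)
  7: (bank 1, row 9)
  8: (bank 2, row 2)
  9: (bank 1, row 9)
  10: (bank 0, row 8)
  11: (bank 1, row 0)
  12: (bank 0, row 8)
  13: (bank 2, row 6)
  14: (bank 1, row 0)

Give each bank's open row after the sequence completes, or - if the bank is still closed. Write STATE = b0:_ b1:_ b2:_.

0: bank 2 row 10 — prev None → EMPTY
1: bank 1 row 2 — prev None → EMPTY
2: bank 2 row 3 — prev 10 → CONFLICT
3: bank 1 row 2 — prev 2 → HIT
4: bank 2 row 4 — prev 3 → CONFLICT
5: bank 0 row 12 — prev None → EMPTY
6: bank 1 row 9 — prev 2 → CONFLICT
7: bank 1 row 9 — prev 9 → HIT
8: bank 2 row 2 — prev 4 → CONFLICT
9: bank 1 row 9 — prev 9 → HIT
10: bank 0 row 8 — prev 12 → CONFLICT
11: bank 1 row 0 — prev 9 → CONFLICT
12: bank 0 row 8 — prev 8 → HIT
13: bank 2 row 6 — prev 2 → CONFLICT
14: bank 1 row 0 — prev 0 → HIT

STATE = b0:8 b1:0 b2:6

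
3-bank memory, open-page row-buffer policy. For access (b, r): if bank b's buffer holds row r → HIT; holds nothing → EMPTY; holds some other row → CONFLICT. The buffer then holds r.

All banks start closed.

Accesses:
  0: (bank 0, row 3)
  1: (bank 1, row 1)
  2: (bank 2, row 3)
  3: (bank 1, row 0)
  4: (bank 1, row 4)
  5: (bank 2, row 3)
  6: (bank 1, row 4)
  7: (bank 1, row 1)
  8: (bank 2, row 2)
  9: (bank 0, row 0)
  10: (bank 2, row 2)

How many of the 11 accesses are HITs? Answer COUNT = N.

#0 (0,3) E
#1 (1,1) E
#2 (2,3) E
#3 (1,0) C  (was 1)
#4 (1,4) C  (was 0)
#5 (2,3) H  (was 3)
#6 (1,4) H  (was 4)
#7 (1,1) C  (was 4)
#8 (2,2) C  (was 3)
#9 (0,0) C  (was 3)
#10 (2,2) H  (was 2)

COUNT = 3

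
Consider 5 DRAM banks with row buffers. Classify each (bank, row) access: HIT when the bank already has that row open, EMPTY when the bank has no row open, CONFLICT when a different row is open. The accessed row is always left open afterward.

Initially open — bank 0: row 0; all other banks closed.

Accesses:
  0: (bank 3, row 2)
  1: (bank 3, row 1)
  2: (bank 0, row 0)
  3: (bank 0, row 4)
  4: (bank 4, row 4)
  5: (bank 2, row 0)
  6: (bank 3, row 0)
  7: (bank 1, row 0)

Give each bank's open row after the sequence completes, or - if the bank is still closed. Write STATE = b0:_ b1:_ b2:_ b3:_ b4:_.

STATE = b0:4 b1:0 b2:0 b3:0 b4:4

  [0] b3 r2: no row ⇒ E
  [1] b3 r1: had r2 ⇒ C
  [2] b0 r0: had r0 ⇒ H
  [3] b0 r4: had r0 ⇒ C
  [4] b4 r4: no row ⇒ E
  [5] b2 r0: no row ⇒ E
  [6] b3 r0: had r1 ⇒ C
  [7] b1 r0: no row ⇒ E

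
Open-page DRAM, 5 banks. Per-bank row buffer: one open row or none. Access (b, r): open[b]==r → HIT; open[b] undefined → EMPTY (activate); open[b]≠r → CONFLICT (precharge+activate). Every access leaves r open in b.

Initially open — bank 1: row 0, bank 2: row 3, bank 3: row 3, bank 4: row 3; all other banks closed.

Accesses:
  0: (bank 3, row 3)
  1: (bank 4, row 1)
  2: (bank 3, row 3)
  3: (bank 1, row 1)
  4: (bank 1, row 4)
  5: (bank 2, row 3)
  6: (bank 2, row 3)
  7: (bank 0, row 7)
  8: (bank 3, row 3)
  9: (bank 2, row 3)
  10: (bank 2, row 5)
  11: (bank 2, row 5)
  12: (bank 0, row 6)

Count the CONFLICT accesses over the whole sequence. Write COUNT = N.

0: bank 3 row 3 — prev 3 → HIT
1: bank 4 row 1 — prev 3 → CONFLICT
2: bank 3 row 3 — prev 3 → HIT
3: bank 1 row 1 — prev 0 → CONFLICT
4: bank 1 row 4 — prev 1 → CONFLICT
5: bank 2 row 3 — prev 3 → HIT
6: bank 2 row 3 — prev 3 → HIT
7: bank 0 row 7 — prev None → EMPTY
8: bank 3 row 3 — prev 3 → HIT
9: bank 2 row 3 — prev 3 → HIT
10: bank 2 row 5 — prev 3 → CONFLICT
11: bank 2 row 5 — prev 5 → HIT
12: bank 0 row 6 — prev 7 → CONFLICT

COUNT = 5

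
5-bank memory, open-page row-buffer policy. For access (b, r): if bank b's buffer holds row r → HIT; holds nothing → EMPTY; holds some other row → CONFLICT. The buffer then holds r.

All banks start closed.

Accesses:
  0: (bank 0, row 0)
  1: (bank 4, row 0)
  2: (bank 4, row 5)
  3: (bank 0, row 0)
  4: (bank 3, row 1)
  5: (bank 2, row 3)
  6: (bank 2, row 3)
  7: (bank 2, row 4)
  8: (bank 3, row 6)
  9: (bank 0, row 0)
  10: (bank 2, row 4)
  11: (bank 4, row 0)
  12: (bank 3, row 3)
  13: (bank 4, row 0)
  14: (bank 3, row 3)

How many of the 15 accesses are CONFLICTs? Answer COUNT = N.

step 0: bank0 None->0 [EMPTY]
step 1: bank4 None->0 [EMPTY]
step 2: bank4 0->5 [CONFLICT]
step 3: bank0 0->0 [HIT]
step 4: bank3 None->1 [EMPTY]
step 5: bank2 None->3 [EMPTY]
step 6: bank2 3->3 [HIT]
step 7: bank2 3->4 [CONFLICT]
step 8: bank3 1->6 [CONFLICT]
step 9: bank0 0->0 [HIT]
step 10: bank2 4->4 [HIT]
step 11: bank4 5->0 [CONFLICT]
step 12: bank3 6->3 [CONFLICT]
step 13: bank4 0->0 [HIT]
step 14: bank3 3->3 [HIT]

COUNT = 5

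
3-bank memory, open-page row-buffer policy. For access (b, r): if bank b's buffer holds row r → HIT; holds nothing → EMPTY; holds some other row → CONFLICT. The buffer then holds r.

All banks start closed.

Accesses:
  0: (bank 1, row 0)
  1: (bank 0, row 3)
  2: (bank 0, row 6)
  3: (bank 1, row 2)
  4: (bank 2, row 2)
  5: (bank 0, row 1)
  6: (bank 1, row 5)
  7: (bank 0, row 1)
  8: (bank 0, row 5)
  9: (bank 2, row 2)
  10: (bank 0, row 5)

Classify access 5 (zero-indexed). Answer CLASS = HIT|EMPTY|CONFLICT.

CLASS = CONFLICT

  [0] b1 r0: no row ⇒ E
  [1] b0 r3: no row ⇒ E
  [2] b0 r6: had r3 ⇒ C
  [3] b1 r2: had r0 ⇒ C
  [4] b2 r2: no row ⇒ E
  [5] b0 r1: had r6 ⇒ C
  [6] b1 r5: had r2 ⇒ C
  [7] b0 r1: had r1 ⇒ H
  [8] b0 r5: had r1 ⇒ C
  [9] b2 r2: had r2 ⇒ H
  [10] b0 r5: had r5 ⇒ H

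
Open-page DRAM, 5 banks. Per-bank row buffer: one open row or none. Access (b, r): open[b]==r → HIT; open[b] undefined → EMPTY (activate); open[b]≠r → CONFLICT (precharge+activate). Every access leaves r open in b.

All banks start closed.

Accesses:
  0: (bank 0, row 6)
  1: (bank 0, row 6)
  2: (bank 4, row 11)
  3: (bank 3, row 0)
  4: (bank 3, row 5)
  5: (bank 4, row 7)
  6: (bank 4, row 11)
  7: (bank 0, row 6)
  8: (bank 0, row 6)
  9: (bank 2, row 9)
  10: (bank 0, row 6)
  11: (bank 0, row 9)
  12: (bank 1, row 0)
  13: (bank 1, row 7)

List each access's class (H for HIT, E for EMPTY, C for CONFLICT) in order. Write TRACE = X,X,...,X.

TRACE = E,H,E,E,C,C,C,H,H,E,H,C,E,C

step 0: bank0 None->6 [EMPTY]
step 1: bank0 6->6 [HIT]
step 2: bank4 None->11 [EMPTY]
step 3: bank3 None->0 [EMPTY]
step 4: bank3 0->5 [CONFLICT]
step 5: bank4 11->7 [CONFLICT]
step 6: bank4 7->11 [CONFLICT]
step 7: bank0 6->6 [HIT]
step 8: bank0 6->6 [HIT]
step 9: bank2 None->9 [EMPTY]
step 10: bank0 6->6 [HIT]
step 11: bank0 6->9 [CONFLICT]
step 12: bank1 None->0 [EMPTY]
step 13: bank1 0->7 [CONFLICT]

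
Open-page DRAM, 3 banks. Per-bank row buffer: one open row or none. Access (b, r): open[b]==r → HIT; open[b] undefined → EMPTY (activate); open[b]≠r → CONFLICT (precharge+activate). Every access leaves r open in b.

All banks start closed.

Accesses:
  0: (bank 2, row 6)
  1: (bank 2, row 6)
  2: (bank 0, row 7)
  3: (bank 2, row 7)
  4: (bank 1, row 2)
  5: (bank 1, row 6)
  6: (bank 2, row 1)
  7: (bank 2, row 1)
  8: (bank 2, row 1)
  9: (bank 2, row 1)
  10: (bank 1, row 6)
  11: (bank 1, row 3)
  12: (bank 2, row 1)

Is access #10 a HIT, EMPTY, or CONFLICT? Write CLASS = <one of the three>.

step 0: bank2 None->6 [EMPTY]
step 1: bank2 6->6 [HIT]
step 2: bank0 None->7 [EMPTY]
step 3: bank2 6->7 [CONFLICT]
step 4: bank1 None->2 [EMPTY]
step 5: bank1 2->6 [CONFLICT]
step 6: bank2 7->1 [CONFLICT]
step 7: bank2 1->1 [HIT]
step 8: bank2 1->1 [HIT]
step 9: bank2 1->1 [HIT]
step 10: bank1 6->6 [HIT]
step 11: bank1 6->3 [CONFLICT]
step 12: bank2 1->1 [HIT]

CLASS = HIT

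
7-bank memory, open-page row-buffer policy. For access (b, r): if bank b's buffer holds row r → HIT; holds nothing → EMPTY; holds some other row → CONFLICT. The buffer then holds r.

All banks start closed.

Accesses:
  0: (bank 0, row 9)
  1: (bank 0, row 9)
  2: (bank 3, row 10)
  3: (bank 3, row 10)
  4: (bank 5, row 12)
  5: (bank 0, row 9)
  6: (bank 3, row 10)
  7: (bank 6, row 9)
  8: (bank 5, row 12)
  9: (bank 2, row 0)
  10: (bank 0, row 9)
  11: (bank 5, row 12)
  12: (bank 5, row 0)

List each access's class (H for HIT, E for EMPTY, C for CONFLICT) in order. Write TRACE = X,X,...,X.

step 0: bank0 None->9 [EMPTY]
step 1: bank0 9->9 [HIT]
step 2: bank3 None->10 [EMPTY]
step 3: bank3 10->10 [HIT]
step 4: bank5 None->12 [EMPTY]
step 5: bank0 9->9 [HIT]
step 6: bank3 10->10 [HIT]
step 7: bank6 None->9 [EMPTY]
step 8: bank5 12->12 [HIT]
step 9: bank2 None->0 [EMPTY]
step 10: bank0 9->9 [HIT]
step 11: bank5 12->12 [HIT]
step 12: bank5 12->0 [CONFLICT]

TRACE = E,H,E,H,E,H,H,E,H,E,H,H,C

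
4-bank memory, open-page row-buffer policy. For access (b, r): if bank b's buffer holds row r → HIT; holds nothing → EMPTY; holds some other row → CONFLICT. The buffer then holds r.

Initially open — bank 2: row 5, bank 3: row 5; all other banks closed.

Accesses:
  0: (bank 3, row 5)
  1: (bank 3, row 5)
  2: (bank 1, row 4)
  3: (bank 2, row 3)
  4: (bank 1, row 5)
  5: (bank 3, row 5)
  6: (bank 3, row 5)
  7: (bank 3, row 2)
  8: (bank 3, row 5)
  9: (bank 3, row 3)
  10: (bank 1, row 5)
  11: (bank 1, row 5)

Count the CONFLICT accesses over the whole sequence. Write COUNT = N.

0: bank 3 row 5 — prev 5 → HIT
1: bank 3 row 5 — prev 5 → HIT
2: bank 1 row 4 — prev None → EMPTY
3: bank 2 row 3 — prev 5 → CONFLICT
4: bank 1 row 5 — prev 4 → CONFLICT
5: bank 3 row 5 — prev 5 → HIT
6: bank 3 row 5 — prev 5 → HIT
7: bank 3 row 2 — prev 5 → CONFLICT
8: bank 3 row 5 — prev 2 → CONFLICT
9: bank 3 row 3 — prev 5 → CONFLICT
10: bank 1 row 5 — prev 5 → HIT
11: bank 1 row 5 — prev 5 → HIT

COUNT = 5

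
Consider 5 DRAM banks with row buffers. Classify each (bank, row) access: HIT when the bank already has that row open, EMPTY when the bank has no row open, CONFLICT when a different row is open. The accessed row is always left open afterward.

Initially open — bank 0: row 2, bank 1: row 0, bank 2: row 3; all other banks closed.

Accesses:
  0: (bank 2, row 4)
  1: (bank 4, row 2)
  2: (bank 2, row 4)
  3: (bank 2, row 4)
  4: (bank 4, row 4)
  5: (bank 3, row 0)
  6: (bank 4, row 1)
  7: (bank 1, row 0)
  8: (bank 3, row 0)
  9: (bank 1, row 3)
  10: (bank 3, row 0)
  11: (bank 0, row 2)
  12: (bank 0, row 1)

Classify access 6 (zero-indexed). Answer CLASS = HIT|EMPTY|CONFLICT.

#0 (2,4) C  (was 3)
#1 (4,2) E
#2 (2,4) H  (was 4)
#3 (2,4) H  (was 4)
#4 (4,4) C  (was 2)
#5 (3,0) E
#6 (4,1) C  (was 4)
#7 (1,0) H  (was 0)
#8 (3,0) H  (was 0)
#9 (1,3) C  (was 0)
#10 (3,0) H  (was 0)
#11 (0,2) H  (was 2)
#12 (0,1) C  (was 2)

CLASS = CONFLICT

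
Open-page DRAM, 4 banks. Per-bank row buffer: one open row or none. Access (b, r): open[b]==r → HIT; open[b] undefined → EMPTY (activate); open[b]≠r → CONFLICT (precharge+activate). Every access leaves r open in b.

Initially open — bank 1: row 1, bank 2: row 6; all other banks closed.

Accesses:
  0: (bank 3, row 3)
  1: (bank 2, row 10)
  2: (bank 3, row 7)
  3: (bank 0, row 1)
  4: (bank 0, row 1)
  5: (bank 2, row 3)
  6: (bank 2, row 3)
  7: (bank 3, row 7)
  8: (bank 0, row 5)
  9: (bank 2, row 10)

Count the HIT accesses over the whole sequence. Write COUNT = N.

COUNT = 3

0: bank 3 row 3 — prev None → EMPTY
1: bank 2 row 10 — prev 6 → CONFLICT
2: bank 3 row 7 — prev 3 → CONFLICT
3: bank 0 row 1 — prev None → EMPTY
4: bank 0 row 1 — prev 1 → HIT
5: bank 2 row 3 — prev 10 → CONFLICT
6: bank 2 row 3 — prev 3 → HIT
7: bank 3 row 7 — prev 7 → HIT
8: bank 0 row 5 — prev 1 → CONFLICT
9: bank 2 row 10 — prev 3 → CONFLICT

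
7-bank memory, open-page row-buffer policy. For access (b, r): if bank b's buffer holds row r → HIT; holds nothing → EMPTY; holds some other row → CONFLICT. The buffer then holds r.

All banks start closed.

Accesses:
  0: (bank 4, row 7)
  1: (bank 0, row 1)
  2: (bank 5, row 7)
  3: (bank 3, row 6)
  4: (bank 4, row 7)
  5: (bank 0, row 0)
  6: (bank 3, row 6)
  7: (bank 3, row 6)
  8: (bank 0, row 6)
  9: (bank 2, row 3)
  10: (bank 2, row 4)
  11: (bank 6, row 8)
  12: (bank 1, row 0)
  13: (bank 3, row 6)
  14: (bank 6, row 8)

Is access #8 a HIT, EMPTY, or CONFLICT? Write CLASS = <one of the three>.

CLASS = CONFLICT

  [0] b4 r7: no row ⇒ E
  [1] b0 r1: no row ⇒ E
  [2] b5 r7: no row ⇒ E
  [3] b3 r6: no row ⇒ E
  [4] b4 r7: had r7 ⇒ H
  [5] b0 r0: had r1 ⇒ C
  [6] b3 r6: had r6 ⇒ H
  [7] b3 r6: had r6 ⇒ H
  [8] b0 r6: had r0 ⇒ C
  [9] b2 r3: no row ⇒ E
  [10] b2 r4: had r3 ⇒ C
  [11] b6 r8: no row ⇒ E
  [12] b1 r0: no row ⇒ E
  [13] b3 r6: had r6 ⇒ H
  [14] b6 r8: had r8 ⇒ H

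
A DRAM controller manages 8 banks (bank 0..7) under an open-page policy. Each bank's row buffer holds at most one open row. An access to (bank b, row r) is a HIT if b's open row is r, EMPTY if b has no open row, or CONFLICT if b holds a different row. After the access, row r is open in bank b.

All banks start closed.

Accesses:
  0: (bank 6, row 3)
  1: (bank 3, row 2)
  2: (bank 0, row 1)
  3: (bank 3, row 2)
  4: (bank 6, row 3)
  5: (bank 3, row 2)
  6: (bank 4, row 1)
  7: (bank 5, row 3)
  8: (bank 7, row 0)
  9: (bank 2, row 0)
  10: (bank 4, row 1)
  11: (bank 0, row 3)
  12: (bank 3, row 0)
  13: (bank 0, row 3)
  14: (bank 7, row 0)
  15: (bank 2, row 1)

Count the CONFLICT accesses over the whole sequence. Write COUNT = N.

  [0] b6 r3: no row ⇒ E
  [1] b3 r2: no row ⇒ E
  [2] b0 r1: no row ⇒ E
  [3] b3 r2: had r2 ⇒ H
  [4] b6 r3: had r3 ⇒ H
  [5] b3 r2: had r2 ⇒ H
  [6] b4 r1: no row ⇒ E
  [7] b5 r3: no row ⇒ E
  [8] b7 r0: no row ⇒ E
  [9] b2 r0: no row ⇒ E
  [10] b4 r1: had r1 ⇒ H
  [11] b0 r3: had r1 ⇒ C
  [12] b3 r0: had r2 ⇒ C
  [13] b0 r3: had r3 ⇒ H
  [14] b7 r0: had r0 ⇒ H
  [15] b2 r1: had r0 ⇒ C

COUNT = 3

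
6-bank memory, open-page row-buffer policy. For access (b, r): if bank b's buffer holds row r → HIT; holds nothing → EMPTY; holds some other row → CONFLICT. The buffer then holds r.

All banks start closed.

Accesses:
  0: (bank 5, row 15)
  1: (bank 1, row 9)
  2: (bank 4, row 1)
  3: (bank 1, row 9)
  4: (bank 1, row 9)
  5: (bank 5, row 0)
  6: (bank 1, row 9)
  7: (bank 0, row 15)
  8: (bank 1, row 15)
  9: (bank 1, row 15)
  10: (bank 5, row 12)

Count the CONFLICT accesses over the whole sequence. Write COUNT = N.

COUNT = 3

step 0: bank5 None->15 [EMPTY]
step 1: bank1 None->9 [EMPTY]
step 2: bank4 None->1 [EMPTY]
step 3: bank1 9->9 [HIT]
step 4: bank1 9->9 [HIT]
step 5: bank5 15->0 [CONFLICT]
step 6: bank1 9->9 [HIT]
step 7: bank0 None->15 [EMPTY]
step 8: bank1 9->15 [CONFLICT]
step 9: bank1 15->15 [HIT]
step 10: bank5 0->12 [CONFLICT]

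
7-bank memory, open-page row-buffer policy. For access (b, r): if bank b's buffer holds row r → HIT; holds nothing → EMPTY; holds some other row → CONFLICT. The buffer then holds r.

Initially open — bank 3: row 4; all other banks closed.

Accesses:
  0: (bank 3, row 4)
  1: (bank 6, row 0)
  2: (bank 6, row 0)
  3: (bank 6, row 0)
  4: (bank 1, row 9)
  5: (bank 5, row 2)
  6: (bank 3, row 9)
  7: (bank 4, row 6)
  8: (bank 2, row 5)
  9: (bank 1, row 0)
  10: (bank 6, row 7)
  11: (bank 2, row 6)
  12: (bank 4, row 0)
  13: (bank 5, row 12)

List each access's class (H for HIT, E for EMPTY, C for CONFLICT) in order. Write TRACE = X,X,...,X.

0: bank 3 row 4 — prev 4 → HIT
1: bank 6 row 0 — prev None → EMPTY
2: bank 6 row 0 — prev 0 → HIT
3: bank 6 row 0 — prev 0 → HIT
4: bank 1 row 9 — prev None → EMPTY
5: bank 5 row 2 — prev None → EMPTY
6: bank 3 row 9 — prev 4 → CONFLICT
7: bank 4 row 6 — prev None → EMPTY
8: bank 2 row 5 — prev None → EMPTY
9: bank 1 row 0 — prev 9 → CONFLICT
10: bank 6 row 7 — prev 0 → CONFLICT
11: bank 2 row 6 — prev 5 → CONFLICT
12: bank 4 row 0 — prev 6 → CONFLICT
13: bank 5 row 12 — prev 2 → CONFLICT

TRACE = H,E,H,H,E,E,C,E,E,C,C,C,C,C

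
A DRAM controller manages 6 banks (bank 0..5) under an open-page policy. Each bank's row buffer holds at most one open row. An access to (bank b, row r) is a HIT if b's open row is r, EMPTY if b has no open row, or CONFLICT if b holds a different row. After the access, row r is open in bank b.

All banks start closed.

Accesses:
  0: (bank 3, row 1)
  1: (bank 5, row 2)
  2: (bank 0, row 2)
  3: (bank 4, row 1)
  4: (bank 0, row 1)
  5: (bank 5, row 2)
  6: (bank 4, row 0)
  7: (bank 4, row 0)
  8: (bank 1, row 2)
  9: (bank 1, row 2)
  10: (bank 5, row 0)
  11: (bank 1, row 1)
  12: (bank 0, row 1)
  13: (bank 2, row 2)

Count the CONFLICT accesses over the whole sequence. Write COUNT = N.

step 0: bank3 None->1 [EMPTY]
step 1: bank5 None->2 [EMPTY]
step 2: bank0 None->2 [EMPTY]
step 3: bank4 None->1 [EMPTY]
step 4: bank0 2->1 [CONFLICT]
step 5: bank5 2->2 [HIT]
step 6: bank4 1->0 [CONFLICT]
step 7: bank4 0->0 [HIT]
step 8: bank1 None->2 [EMPTY]
step 9: bank1 2->2 [HIT]
step 10: bank5 2->0 [CONFLICT]
step 11: bank1 2->1 [CONFLICT]
step 12: bank0 1->1 [HIT]
step 13: bank2 None->2 [EMPTY]

COUNT = 4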